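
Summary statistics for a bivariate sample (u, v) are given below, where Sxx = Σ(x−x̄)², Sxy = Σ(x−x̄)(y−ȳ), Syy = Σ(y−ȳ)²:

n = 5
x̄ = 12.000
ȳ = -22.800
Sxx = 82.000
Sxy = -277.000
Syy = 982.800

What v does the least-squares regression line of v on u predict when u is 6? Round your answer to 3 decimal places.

b = Sxy/Sxx = -277/82 = -3.378049
a = ȳ − b·x̄ = -22.8 − (-3.378049)·12 = 17.736585
ŷ(6) = a + b·6 = 17.736585 + (-3.378049)·6 = -2.531707

-2.532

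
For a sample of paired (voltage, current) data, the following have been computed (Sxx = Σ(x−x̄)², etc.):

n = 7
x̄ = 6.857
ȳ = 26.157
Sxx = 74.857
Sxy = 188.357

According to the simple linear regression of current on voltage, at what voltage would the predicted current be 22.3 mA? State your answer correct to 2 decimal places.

5.32

b = Sxy/Sxx = 188.357/74.857 = 2.516224
a = ȳ − b·x̄ = 26.157 − 2.516224·6.857 = 8.903250
Set a + b·x = 22.3: x = (22.3 − 8.903250) / 2.516224 = 5.324148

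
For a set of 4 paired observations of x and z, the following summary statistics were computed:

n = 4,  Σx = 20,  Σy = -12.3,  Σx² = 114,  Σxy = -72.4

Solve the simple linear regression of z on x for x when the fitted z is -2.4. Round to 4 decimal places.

4.1330

Sxx = Σx² − (Σx)²/n = 114 − 100 = 14
Sxy = Σxy − (Σx)(Σy)/n = -72.4 − (-61.5) = -10.9
b = Sxy/Sxx = -10.9/14 = -0.778571
a = ȳ − b·x̄ = -3.075 − (-0.778571)·5 = 0.817857
Set a + b·x = -2.4: x = (-2.4 − 0.817857) / (-0.778571) = 4.133028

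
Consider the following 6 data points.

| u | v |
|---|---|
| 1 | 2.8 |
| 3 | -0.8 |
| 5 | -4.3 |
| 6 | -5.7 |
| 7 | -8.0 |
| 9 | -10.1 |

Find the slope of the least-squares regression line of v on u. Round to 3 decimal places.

-1.649

n = 6, Σx = 31, Σy = -26.1, Σxy = -202.2, Σx² = 201
Sxx = Σx² − (Σx)²/n = 201 − 160.166667 = 40.833333
Sxy = Σxy − (Σx)(Σy)/n = -202.2 − (-134.85) = -67.35
b = Sxy/Sxx = -67.35/40.833333 = -1.649388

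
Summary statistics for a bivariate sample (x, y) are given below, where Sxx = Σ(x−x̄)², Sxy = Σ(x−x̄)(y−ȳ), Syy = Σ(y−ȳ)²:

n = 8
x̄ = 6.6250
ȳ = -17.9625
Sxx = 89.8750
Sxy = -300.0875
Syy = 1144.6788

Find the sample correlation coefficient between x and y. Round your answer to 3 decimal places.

-0.936

r = Sxy/√(Sxx·Syy) = -300.0875/√(102878.00715) = -300.0875/320.746017 = -0.935592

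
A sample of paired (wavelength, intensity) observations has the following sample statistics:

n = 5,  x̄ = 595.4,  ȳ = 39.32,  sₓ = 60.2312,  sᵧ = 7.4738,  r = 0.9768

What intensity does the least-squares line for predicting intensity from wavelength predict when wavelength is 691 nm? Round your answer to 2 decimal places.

50.91

b = r · sᵧ/sₓ = 0.9768 · 7.4738/60.2312 = 0.121206
a = ȳ − b·x̄ = 39.32 − 0.121206·595.4 = -32.846300
ŷ(691) = a + b·691 = -32.846300 + 0.121206·691 = 50.907333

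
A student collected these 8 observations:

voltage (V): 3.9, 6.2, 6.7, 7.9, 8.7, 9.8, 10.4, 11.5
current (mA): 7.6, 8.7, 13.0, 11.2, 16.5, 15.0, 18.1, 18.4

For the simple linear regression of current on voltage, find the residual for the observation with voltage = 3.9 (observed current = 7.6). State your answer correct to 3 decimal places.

0.552

n = 8, Σx = 65.1, Σy = 108.5, Σxy = 949.55, Σx² = 573.09
Sxx = Σx² − (Σx)²/n = 573.09 − 529.75125 = 43.33875
Sxy = Σxy − (Σx)(Σy)/n = 949.55 − 882.91875 = 66.63125
b = Sxy/Sxx = 66.63125/43.33875 = 1.537452
a = ȳ − b·x̄ = 13.5625 − 1.537452·8.1375 = 1.051484
ŷ(3.9) = 1.051484 + 1.537452·3.9 = 7.047547
residual = y − ŷ = 7.6 − 7.047547 = 0.552453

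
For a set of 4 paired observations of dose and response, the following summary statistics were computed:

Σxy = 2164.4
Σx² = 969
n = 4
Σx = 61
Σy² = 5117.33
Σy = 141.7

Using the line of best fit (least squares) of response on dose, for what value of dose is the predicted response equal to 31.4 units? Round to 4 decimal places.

-29.6331

Sxx = Σx² − (Σx)²/n = 969 − 930.25 = 38.75
Sxy = Σxy − (Σx)(Σy)/n = 2164.4 − 2160.925 = 3.475
b = Sxy/Sxx = 3.475/38.75 = 0.089677
a = ȳ − b·x̄ = 35.425 − 0.089677·15.25 = 34.057419
Set a + b·x = 31.4: x = (31.4 − 34.057419) / 0.089677 = -29.633094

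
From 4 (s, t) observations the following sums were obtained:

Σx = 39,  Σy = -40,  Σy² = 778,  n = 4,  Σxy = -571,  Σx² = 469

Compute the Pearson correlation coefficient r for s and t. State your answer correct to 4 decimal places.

Sxx = Σx² − (Σx)²/n = 469 − 380.25 = 88.75
Sxy = Σxy − (Σx)(Σy)/n = -571 − (-390) = -181
Syy = Σy² − (Σy)²/n = 778 − 400 = 378
r = Sxy/√(Sxx·Syy) = -181/√(33547.5) = -181/183.159766 = -0.988208

-0.9882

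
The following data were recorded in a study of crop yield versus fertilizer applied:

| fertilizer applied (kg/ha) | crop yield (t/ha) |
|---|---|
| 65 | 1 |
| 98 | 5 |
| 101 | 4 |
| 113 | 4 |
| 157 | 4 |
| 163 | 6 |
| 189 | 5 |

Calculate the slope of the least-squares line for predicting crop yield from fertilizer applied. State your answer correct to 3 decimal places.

0.025

n = 7, Σx = 886, Σy = 29, Σxy = 3962, Σx² = 123738
Sxx = Σx² − (Σx)²/n = 123738 − 112142.285714 = 11595.714286
Sxy = Σxy − (Σx)(Σy)/n = 3962 − 3670.571429 = 291.428571
b = Sxy/Sxx = 291.428571/11595.714286 = 0.025132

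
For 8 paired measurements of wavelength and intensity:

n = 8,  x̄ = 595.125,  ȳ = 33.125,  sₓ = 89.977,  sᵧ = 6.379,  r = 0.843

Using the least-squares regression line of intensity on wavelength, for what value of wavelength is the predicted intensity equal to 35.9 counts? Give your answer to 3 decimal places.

b = r · sᵧ/sₓ = 0.843 · 6.379/89.977 = 0.059765
a = ȳ − b·x̄ = 33.125 − 0.059765·595.125 = -2.442788
Set a + b·x = 35.9: x = (35.9 − (-2.442788)) / 0.059765 = 641.556672

641.557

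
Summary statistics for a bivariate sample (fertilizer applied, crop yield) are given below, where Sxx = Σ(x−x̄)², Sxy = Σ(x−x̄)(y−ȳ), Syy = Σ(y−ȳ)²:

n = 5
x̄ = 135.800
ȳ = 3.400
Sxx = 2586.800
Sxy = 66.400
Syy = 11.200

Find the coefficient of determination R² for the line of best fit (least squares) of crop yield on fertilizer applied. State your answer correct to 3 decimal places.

0.152

R² = Sxy²/(Sxx·Syy) = (66.4)²/(2586.8·11.2) = 0.152179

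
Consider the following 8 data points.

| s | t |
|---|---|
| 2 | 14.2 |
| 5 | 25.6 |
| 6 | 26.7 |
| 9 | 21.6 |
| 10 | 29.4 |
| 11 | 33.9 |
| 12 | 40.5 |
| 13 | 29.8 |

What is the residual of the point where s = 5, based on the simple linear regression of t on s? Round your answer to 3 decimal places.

n = 8, Σx = 68, Σy = 221.7, Σxy = 2051.3, Σx² = 680
Sxx = Σx² − (Σx)²/n = 680 − 578 = 102
Sxy = Σxy − (Σx)(Σy)/n = 2051.3 − 1884.45 = 166.85
b = Sxy/Sxx = 166.85/102 = 1.635784
a = ȳ − b·x̄ = 27.7125 − 1.635784·8.5 = 13.808333
ŷ(5) = 13.808333 + 1.635784·5 = 21.987255
residual = y − ŷ = 25.6 − 21.987255 = 3.612745

3.613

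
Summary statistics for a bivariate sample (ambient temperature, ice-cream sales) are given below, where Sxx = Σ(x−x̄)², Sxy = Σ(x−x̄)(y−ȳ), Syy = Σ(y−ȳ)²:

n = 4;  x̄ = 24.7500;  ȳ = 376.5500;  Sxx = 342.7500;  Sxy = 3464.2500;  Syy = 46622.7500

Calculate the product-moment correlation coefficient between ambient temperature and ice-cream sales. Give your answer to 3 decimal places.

r = Sxy/√(Sxx·Syy) = 3464.25/√(15979947.5625) = 3464.25/3997.492659 = 0.866606

0.867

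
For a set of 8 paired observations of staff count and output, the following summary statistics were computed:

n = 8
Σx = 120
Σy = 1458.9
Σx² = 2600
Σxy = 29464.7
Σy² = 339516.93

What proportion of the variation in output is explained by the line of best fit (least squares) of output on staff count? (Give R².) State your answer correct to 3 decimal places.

0.978

Sxx = Σx² − (Σx)²/n = 2600 − 1800 = 800
Sxy = Σxy − (Σx)(Σy)/n = 29464.7 − 21883.5 = 7581.2
Syy = Σy² − (Σy)²/n = 339516.93 − 266048.65125 = 73468.27875
R² = Sxy²/(Sxx·Syy) = (7581.2)²/(800·73468.27875) = 0.977881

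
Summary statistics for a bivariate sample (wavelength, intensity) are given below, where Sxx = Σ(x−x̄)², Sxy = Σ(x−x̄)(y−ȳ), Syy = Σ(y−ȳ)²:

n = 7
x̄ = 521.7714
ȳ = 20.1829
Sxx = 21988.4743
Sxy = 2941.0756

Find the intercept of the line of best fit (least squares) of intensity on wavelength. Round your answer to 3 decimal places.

-49.607

b = Sxy/Sxx = 2941.0756/21988.4743 = 0.133755
a = ȳ − b·x̄ = 20.1829 − 0.133755·521.7714 = -49.606805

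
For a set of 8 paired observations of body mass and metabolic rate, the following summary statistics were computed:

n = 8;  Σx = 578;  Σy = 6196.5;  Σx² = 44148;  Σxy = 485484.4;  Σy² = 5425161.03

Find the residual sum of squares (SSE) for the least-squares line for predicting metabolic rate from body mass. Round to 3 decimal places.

27520.351

Sxx = Σx² − (Σx)²/n = 44148 − 41760.5 = 2387.5
Sxy = Σxy − (Σx)(Σy)/n = 485484.4 − 447697.125 = 37787.275
Syy = Σy² − (Σy)²/n = 5425161.03 − 4799576.53125 = 625584.49875
b = Sxy/Sxx = 37787.275/2387.5 = 15.827131
SSE = Syy − b·Sxy = 625584.49875 − 15.827131·37787.275 = 27520.351347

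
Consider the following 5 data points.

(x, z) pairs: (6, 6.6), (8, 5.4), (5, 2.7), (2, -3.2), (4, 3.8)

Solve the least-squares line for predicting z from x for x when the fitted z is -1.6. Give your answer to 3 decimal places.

1.741

n = 5, Σx = 25, Σy = 15.3, Σxy = 105.1, Σx² = 145
Sxx = Σx² − (Σx)²/n = 145 − 125 = 20
Sxy = Σxy − (Σx)(Σy)/n = 105.1 − 76.5 = 28.6
b = Sxy/Sxx = 28.6/20 = 1.43
a = ȳ − b·x̄ = 3.06 − 1.43·5 = -4.09
Set a + b·x = -1.6: x = (-1.6 − (-4.09)) / 1.43 = 1.741259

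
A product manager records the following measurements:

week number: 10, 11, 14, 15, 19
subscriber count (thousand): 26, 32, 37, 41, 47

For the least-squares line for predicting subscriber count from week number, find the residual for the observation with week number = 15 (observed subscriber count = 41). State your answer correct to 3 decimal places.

1.740

n = 5, Σx = 69, Σy = 183, Σxy = 2638, Σx² = 1003
Sxx = Σx² − (Σx)²/n = 1003 − 952.2 = 50.8
Sxy = Σxy − (Σx)(Σy)/n = 2638 − 2525.4 = 112.6
b = Sxy/Sxx = 112.6/50.8 = 2.216535
a = ȳ − b·x̄ = 36.6 − 2.216535·13.8 = 6.011811
ŷ(15) = 6.011811 + 2.216535·15 = 39.259843
residual = y − ŷ = 41 − 39.259843 = 1.740157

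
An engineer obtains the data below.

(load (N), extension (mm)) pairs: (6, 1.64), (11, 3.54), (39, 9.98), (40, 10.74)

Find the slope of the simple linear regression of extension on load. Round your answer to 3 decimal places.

0.253

n = 4, Σx = 96, Σy = 25.9, Σxy = 867.6, Σx² = 3278
Sxx = Σx² − (Σx)²/n = 3278 − 2304 = 974
Sxy = Σxy − (Σx)(Σy)/n = 867.6 − 621.6 = 246
b = Sxy/Sxx = 246/974 = 0.252567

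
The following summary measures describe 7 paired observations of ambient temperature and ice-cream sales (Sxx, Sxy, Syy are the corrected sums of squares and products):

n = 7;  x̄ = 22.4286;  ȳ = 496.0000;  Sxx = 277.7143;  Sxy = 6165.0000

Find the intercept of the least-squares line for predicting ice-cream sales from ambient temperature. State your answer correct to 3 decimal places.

b = Sxy/Sxx = 6165/277.7143 = 22.199073
a = ȳ − b·x̄ = 496 − 22.199073·22.4286 = -1.894127

-1.894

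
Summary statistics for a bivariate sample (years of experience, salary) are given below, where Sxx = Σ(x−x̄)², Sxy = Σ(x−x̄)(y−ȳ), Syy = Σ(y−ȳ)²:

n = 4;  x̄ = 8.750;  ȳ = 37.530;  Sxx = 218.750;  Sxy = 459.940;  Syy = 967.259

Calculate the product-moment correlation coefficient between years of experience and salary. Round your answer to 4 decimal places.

0.9999

r = Sxy/√(Sxx·Syy) = 459.94/√(211587.90625) = 459.94/459.986854 = 0.999898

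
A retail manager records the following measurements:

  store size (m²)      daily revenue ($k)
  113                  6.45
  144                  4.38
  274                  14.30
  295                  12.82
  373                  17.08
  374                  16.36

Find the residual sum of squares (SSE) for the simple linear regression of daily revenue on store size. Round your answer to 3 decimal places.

n = 6, Σx = 1573, Σy = 71.39, Σxy = 21549.15, Σx² = 474611, Σy² = 989.0053
Sxx = Σx² − (Σx)²/n = 474611 − 412388.166667 = 62222.833333
Sxy = Σxy − (Σx)(Σy)/n = 21549.15 − 18716.078333 = 2833.071667
Syy = Σy² − (Σy)²/n = 989.0053 − 849.422017 = 139.583283
b = Sxy/Sxx = 2833.071667/62222.833333 = 0.045531
SSE = Syy − b·Sxy = 139.583283 − 0.045531·2833.071667 = 10.590522

10.591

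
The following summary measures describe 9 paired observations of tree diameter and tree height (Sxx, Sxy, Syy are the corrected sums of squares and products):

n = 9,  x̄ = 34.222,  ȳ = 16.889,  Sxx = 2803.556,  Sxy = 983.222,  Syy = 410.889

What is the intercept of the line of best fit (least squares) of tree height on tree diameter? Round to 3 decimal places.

b = Sxy/Sxx = 983.222/2803.556 = 0.350705
a = ȳ − b·x̄ = 16.889 − 0.350705·34.222 = 4.887163

4.887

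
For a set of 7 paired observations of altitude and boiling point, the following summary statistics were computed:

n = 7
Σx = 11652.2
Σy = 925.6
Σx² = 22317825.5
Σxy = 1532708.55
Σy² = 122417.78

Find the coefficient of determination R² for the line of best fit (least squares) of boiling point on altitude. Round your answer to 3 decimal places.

0.820

Sxx = Σx² − (Σx)²/n = 22317825.5 − 19396252.12 = 2921573.38
Sxy = Σxy − (Σx)(Σy)/n = 1532708.55 − 1540753.76 = -8045.21
Syy = Σy² − (Σy)²/n = 122417.78 − 122390.765714 = 27.014286
R² = Sxy²/(Sxx·Syy) = (-8045.21)²/(2921573.38·27.014286) = 0.820096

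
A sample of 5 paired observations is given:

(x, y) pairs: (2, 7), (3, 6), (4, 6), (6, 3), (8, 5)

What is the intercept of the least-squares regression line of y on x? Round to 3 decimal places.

7.422

n = 5, Σx = 23, Σy = 27, Σxy = 114, Σx² = 129
Sxx = Σx² − (Σx)²/n = 129 − 105.8 = 23.2
Sxy = Σxy − (Σx)(Σy)/n = 114 − 124.2 = -10.2
b = Sxy/Sxx = -10.2/23.2 = -0.439655
a = ȳ − b·x̄ = 5.4 − (-0.439655)·4.6 = 7.422414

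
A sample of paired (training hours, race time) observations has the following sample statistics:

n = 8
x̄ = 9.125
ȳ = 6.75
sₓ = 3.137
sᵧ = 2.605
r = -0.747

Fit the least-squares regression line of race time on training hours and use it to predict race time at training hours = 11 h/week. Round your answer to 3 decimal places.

5.587

b = r · sᵧ/sₓ = -0.747 · 2.605/3.137 = -0.620317
a = ȳ − b·x̄ = 6.75 − (-0.620317)·9.125 = 12.410394
ŷ(11) = a + b·11 = 12.410394 + (-0.620317)·11 = 5.586905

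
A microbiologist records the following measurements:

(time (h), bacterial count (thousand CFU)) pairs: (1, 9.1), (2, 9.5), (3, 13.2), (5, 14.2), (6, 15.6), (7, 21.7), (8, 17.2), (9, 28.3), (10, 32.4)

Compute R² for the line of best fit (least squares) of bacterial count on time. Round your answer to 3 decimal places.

n = 9, Σx = 51, Σy = 161.2, Σxy = 1100.5, Σx² = 369, Σy² = 3409.68
Sxx = Σx² − (Σx)²/n = 369 − 289 = 80
Sxy = Σxy − (Σx)(Σy)/n = 1100.5 − 913.466667 = 187.033333
Syy = Σy² − (Σy)²/n = 3409.68 − 2887.271111 = 522.408889
R² = Sxy²/(Sxx·Syy) = (187.033333)²/(80·522.408889) = 0.837023

0.837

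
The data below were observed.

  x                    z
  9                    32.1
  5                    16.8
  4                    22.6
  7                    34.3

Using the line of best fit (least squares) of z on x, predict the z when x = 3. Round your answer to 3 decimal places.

n = 4, Σx = 25, Σy = 105.8, Σxy = 703.4, Σx² = 171
Sxx = Σx² − (Σx)²/n = 171 − 156.25 = 14.75
Sxy = Σxy − (Σx)(Σy)/n = 703.4 − 661.25 = 42.15
b = Sxy/Sxx = 42.15/14.75 = 2.857627
a = ȳ − b·x̄ = 26.45 − 2.857627·6.25 = 8.589831
ŷ(3) = a + b·3 = 8.589831 + 2.857627·3 = 17.162712

17.163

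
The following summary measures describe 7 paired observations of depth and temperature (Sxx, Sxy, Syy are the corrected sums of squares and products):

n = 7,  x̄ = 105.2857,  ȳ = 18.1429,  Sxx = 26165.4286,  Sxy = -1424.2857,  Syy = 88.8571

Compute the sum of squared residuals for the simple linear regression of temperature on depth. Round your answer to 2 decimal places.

b = Sxy/Sxx = -1424.2857/26165.4286 = -0.054434
SSE = Syy − b·Sxy = 88.8571 − (-0.054434)·(-1424.2857) = 11.327709

11.33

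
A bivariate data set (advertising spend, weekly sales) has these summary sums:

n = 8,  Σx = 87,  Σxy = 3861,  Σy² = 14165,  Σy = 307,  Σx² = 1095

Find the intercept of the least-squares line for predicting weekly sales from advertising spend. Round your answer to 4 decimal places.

Sxx = Σx² − (Σx)²/n = 1095 − 946.125 = 148.875
Sxy = Σxy − (Σx)(Σy)/n = 3861 − 3338.625 = 522.375
b = Sxy/Sxx = 522.375/148.875 = 3.508816
a = ȳ − b·x̄ = 38.375 − 3.508816·10.875 = 0.216625

0.2166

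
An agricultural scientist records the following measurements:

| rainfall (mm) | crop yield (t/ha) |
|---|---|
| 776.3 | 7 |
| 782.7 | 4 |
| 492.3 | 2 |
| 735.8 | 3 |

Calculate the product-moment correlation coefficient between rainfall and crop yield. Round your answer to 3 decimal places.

0.681

n = 4, Σx = 2787.1, Σy = 16, Σxy = 11756.9, Σx² = 1999021.91, Σy² = 78
Sxx = Σx² − (Σx)²/n = 1999021.91 − 1941981.6025 = 57040.3075
Sxy = Σxy − (Σx)(Σy)/n = 11756.9 − 11148.4 = 608.5
Syy = Σy² − (Σy)²/n = 78 − 64 = 14
r = Sxy/√(Sxx·Syy) = 608.5/√(798564.305) = 608.5/893.624253 = 0.680935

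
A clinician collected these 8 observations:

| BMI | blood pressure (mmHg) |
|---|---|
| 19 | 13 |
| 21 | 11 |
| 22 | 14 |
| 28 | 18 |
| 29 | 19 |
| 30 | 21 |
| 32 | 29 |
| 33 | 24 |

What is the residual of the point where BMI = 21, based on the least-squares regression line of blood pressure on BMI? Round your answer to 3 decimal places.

n = 8, Σx = 214, Σy = 149, Σxy = 4191, Σx² = 5924
Sxx = Σx² − (Σx)²/n = 5924 − 5724.5 = 199.5
Sxy = Σxy − (Σx)(Σy)/n = 4191 − 3985.75 = 205.25
b = Sxy/Sxx = 205.25/199.5 = 1.028822
a = ȳ − b·x̄ = 18.625 − 1.028822·26.75 = -8.895990
ŷ(21) = -8.895990 + 1.028822·21 = 12.709273
residual = y − ŷ = 11 − 12.709273 = -1.709273

-1.709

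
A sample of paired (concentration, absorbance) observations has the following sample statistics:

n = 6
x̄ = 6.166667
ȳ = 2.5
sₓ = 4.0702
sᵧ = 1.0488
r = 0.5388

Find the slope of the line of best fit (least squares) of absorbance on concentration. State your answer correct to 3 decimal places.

b = r · sᵧ/sₓ = 0.5388 · 1.0488/4.0702 = 0.138837

0.139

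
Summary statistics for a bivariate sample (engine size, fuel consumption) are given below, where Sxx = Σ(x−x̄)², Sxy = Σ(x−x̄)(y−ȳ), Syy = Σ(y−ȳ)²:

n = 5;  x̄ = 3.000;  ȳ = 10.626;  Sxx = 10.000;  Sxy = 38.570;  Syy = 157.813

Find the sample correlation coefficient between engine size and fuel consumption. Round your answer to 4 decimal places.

0.9709

r = Sxy/√(Sxx·Syy) = 38.57/√(1578.13) = 38.57/39.725684 = 0.970908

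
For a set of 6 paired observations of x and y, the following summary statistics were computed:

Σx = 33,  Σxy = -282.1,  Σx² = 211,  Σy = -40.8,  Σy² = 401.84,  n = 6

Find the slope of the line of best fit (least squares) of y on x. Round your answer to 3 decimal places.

-1.956

Sxx = Σx² − (Σx)²/n = 211 − 181.5 = 29.5
Sxy = Σxy − (Σx)(Σy)/n = -282.1 − (-224.4) = -57.7
b = Sxy/Sxx = -57.7/29.5 = -1.955932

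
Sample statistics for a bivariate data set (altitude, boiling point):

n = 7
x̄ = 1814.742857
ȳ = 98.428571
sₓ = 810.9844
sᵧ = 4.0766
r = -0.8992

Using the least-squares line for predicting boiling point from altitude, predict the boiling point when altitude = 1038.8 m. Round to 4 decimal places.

101.9359

b = r · sᵧ/sₓ = -0.8992 · 4.0766/810.9844 = -0.004520
a = ȳ − b·x̄ = 98.428571 − (-0.004520)·1814.742857 = 106.631274
ŷ(1038.8) = a + b·1038.8 = 106.631274 + (-0.004520)·1038.8 = 101.935861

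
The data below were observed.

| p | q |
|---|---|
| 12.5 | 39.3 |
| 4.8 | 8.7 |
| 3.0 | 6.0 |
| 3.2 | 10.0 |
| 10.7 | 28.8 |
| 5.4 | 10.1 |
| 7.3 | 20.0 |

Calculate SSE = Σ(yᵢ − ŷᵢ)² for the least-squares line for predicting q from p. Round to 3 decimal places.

n = 7, Σx = 46.9, Σy = 122.9, Σxy = 1091.71, Σx² = 395.47, Σy² = 3087.63
Sxx = Σx² − (Σx)²/n = 395.47 − 314.23 = 81.24
Sxy = Σxy − (Σx)(Σy)/n = 1091.71 − 823.43 = 268.28
Syy = Σy² − (Σy)²/n = 3087.63 − 2157.772857 = 929.857143
b = Sxy/Sxx = 268.28/81.24 = 3.302314
SSE = Syy − b·Sxy = 929.857143 − 3.302314·268.28 = 43.912308

43.912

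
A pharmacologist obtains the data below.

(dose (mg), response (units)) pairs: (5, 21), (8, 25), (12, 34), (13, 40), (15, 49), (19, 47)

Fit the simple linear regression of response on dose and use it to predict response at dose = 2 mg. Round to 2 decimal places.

14.31

n = 6, Σx = 72, Σy = 216, Σxy = 2861, Σx² = 988
Sxx = Σx² − (Σx)²/n = 988 − 864 = 124
Sxy = Σxy − (Σx)(Σy)/n = 2861 − 2592 = 269
b = Sxy/Sxx = 269/124 = 2.169355
a = ȳ − b·x̄ = 36 − 2.169355·12 = 9.967742
ŷ(2) = a + b·2 = 9.967742 + 2.169355·2 = 14.306452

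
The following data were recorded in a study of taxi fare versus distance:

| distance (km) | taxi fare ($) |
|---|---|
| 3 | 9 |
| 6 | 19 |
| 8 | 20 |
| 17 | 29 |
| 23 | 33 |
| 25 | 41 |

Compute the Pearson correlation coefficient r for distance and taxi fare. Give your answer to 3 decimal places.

n = 6, Σx = 82, Σy = 151, Σxy = 2578, Σx² = 1552, Σy² = 4453
Sxx = Σx² − (Σx)²/n = 1552 − 1120.666667 = 431.333333
Sxy = Σxy − (Σx)(Σy)/n = 2578 − 2063.666667 = 514.333333
Syy = Σy² − (Σy)²/n = 4453 − 3800.166667 = 652.833333
r = Sxy/√(Sxx·Syy) = 514.333333/√(281588.777778) = 514.333333/530.649393 = 0.969253

0.969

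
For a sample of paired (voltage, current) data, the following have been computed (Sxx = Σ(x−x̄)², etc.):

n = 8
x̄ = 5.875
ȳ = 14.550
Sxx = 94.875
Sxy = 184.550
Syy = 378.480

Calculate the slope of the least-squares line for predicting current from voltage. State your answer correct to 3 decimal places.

1.945

b = Sxy/Sxx = 184.55/94.875 = 1.945191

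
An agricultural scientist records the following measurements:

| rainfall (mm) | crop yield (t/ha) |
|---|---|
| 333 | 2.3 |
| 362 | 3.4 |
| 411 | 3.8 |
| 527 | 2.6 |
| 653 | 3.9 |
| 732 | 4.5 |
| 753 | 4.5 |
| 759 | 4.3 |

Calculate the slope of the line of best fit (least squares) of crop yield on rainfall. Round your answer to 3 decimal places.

0.004

n = 8, Σx = 4530, Σy = 29.3, Σxy = 17421.6, Σx² = 2793906
Sxx = Σx² − (Σx)²/n = 2793906 − 2565112.5 = 228793.5
Sxy = Σxy − (Σx)(Σy)/n = 17421.6 − 16591.125 = 830.475
b = Sxy/Sxx = 830.475/228793.5 = 0.003630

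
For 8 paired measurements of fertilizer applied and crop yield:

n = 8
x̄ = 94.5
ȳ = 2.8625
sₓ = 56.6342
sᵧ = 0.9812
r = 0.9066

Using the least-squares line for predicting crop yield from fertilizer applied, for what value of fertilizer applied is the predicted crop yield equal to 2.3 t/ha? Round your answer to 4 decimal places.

58.6880

b = r · sᵧ/sₓ = 0.9066 · 0.9812/56.6342 = 0.015707
a = ȳ − b·x̄ = 2.8625 − 0.015707·94.5 = 1.378184
Set a + b·x = 2.3: x = (2.3 − 1.378184) / 0.015707 = 58.688044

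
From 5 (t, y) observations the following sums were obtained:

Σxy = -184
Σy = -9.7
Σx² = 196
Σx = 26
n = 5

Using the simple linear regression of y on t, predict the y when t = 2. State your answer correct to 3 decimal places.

5.089

Sxx = Σx² − (Σx)²/n = 196 − 135.2 = 60.8
Sxy = Σxy − (Σx)(Σy)/n = -184 − (-50.44) = -133.56
b = Sxy/Sxx = -133.56/60.8 = -2.196711
a = ȳ − b·x̄ = -1.94 − (-2.196711)·5.2 = 9.482895
ŷ(2) = a + b·2 = 9.482895 + (-2.196711)·2 = 5.089474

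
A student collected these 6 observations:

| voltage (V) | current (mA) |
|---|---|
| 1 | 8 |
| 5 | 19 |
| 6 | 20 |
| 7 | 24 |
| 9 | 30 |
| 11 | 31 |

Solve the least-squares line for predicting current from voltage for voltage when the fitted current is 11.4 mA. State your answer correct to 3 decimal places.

2.120

n = 6, Σx = 39, Σy = 132, Σxy = 1002, Σx² = 313
Sxx = Σx² − (Σx)²/n = 313 − 253.5 = 59.5
Sxy = Σxy − (Σx)(Σy)/n = 1002 − 858 = 144
b = Sxy/Sxx = 144/59.5 = 2.420168
a = ȳ − b·x̄ = 22 − 2.420168·6.5 = 6.268908
Set a + b·x = 11.4: x = (11.4 − 6.268908) / 2.420168 = 2.120139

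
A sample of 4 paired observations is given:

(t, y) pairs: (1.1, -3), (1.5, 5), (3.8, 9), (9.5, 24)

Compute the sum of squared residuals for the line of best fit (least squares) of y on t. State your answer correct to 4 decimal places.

24.3534

n = 4, Σx = 15.9, Σy = 35, Σxy = 266.4, Σx² = 108.15, Σy² = 691
Sxx = Σx² − (Σx)²/n = 108.15 − 63.2025 = 44.9475
Sxy = Σxy − (Σx)(Σy)/n = 266.4 − 139.125 = 127.275
Syy = Σy² − (Σy)²/n = 691 − 306.25 = 384.75
b = Sxy/Sxx = 127.275/44.9475 = 2.831637
SSE = Syy − b·Sxy = 384.75 − 2.831637·127.275 = 24.353412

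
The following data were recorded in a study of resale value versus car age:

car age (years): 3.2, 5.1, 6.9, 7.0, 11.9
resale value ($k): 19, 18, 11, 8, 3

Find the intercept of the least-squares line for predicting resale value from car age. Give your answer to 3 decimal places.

25.174

n = 5, Σx = 34.1, Σy = 59, Σxy = 320.2, Σx² = 274.47
Sxx = Σx² − (Σx)²/n = 274.47 − 232.562 = 41.908
Sxy = Σxy − (Σx)(Σy)/n = 320.2 − 402.38 = -82.18
b = Sxy/Sxx = -82.18/41.908 = -1.960962
a = ȳ − b·x̄ = 11.8 − (-1.960962)·6.82 = 25.173762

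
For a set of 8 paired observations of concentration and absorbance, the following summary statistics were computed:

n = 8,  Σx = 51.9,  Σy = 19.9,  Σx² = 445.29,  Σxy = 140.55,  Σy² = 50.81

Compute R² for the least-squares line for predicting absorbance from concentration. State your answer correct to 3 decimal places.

0.922

Sxx = Σx² − (Σx)²/n = 445.29 − 336.70125 = 108.58875
Sxy = Σxy − (Σx)(Σy)/n = 140.55 − 129.10125 = 11.44875
Syy = Σy² − (Σy)²/n = 50.81 − 49.50125 = 1.30875
R² = Sxy²/(Sxx·Syy) = (11.44875)²/(108.58875·1.30875) = 0.922305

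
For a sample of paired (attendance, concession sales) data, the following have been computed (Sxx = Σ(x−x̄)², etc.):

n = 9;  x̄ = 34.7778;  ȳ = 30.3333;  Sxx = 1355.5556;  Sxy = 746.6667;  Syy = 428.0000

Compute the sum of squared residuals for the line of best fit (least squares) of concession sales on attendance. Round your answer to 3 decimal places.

16.721

b = Sxy/Sxx = 746.6667/1355.5556 = 0.550820
SSE = Syy − b·Sxy = 428 − 0.550820·746.6667 = 16.721288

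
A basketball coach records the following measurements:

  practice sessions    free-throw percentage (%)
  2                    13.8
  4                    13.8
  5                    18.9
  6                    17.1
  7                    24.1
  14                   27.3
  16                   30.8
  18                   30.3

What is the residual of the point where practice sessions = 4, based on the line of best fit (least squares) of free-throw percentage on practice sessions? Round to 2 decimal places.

n = 8, Σx = 72, Σy = 176.1, Σxy = 1869, Σx² = 906
Sxx = Σx² − (Σx)²/n = 906 − 648 = 258
Sxy = Σxy − (Σx)(Σy)/n = 1869 − 1584.9 = 284.1
b = Sxy/Sxx = 284.1/258 = 1.101163
a = ȳ − b·x̄ = 22.0125 − 1.101163·9 = 12.102035
ŷ(4) = 12.102035 + 1.101163·4 = 16.506686
residual = y − ŷ = 13.8 − 16.506686 = -2.706686

-2.71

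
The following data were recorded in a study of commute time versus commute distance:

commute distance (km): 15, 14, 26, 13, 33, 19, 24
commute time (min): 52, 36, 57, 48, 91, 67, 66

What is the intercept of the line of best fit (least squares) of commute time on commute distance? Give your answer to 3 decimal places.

n = 7, Σx = 144, Σy = 417, Σxy = 9250, Σx² = 3292
Sxx = Σx² − (Σx)²/n = 3292 − 2962.285714 = 329.714286
Sxy = Σxy − (Σx)(Σy)/n = 9250 − 8578.285714 = 671.714286
b = Sxy/Sxx = 671.714286/329.714286 = 2.037262
a = ȳ − b·x̄ = 59.571429 − 2.037262·20.571429 = 17.662045

17.662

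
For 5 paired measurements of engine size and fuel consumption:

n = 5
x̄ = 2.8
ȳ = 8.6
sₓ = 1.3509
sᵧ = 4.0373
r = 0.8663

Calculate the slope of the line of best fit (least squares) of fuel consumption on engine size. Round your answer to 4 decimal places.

b = r · sᵧ/sₓ = 0.8663 · 4.0373/1.3509 = 2.589024

2.5890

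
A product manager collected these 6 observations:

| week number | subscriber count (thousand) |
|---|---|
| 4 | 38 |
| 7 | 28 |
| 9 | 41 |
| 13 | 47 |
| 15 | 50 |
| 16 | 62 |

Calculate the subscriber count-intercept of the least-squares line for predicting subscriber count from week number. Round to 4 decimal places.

n = 6, Σx = 64, Σy = 266, Σxy = 3070, Σx² = 796
Sxx = Σx² − (Σx)²/n = 796 − 682.666667 = 113.333333
Sxy = Σxy − (Σx)(Σy)/n = 3070 − 2837.333333 = 232.666667
b = Sxy/Sxx = 232.666667/113.333333 = 2.052941
a = ȳ − b·x̄ = 44.333333 − 2.052941·10.666667 = 22.435294

22.4353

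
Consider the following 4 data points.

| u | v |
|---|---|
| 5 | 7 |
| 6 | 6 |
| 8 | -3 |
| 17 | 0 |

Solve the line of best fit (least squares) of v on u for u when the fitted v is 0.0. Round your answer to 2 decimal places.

n = 4, Σx = 36, Σy = 10, Σxy = 47, Σx² = 414
Sxx = Σx² − (Σx)²/n = 414 − 324 = 90
Sxy = Σxy − (Σx)(Σy)/n = 47 − 90 = -43
b = Sxy/Sxx = -43/90 = -0.477778
a = ȳ − b·x̄ = 2.5 − (-0.477778)·9 = 6.8
Set a + b·x = 0.0: x = (0.0 − 6.8) / (-0.477778) = 14.232558

14.23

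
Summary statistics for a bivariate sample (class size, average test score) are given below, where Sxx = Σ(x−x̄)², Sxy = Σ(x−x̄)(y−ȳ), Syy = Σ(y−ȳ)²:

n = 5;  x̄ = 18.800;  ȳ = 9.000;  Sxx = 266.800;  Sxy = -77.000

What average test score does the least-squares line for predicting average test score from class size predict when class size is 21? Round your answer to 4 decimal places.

b = Sxy/Sxx = -77/266.8 = -0.288606
a = ȳ − b·x̄ = 9 − (-0.288606)·18.8 = 14.425787
ŷ(21) = a + b·21 = 14.425787 + (-0.288606)·21 = 8.365067

8.3651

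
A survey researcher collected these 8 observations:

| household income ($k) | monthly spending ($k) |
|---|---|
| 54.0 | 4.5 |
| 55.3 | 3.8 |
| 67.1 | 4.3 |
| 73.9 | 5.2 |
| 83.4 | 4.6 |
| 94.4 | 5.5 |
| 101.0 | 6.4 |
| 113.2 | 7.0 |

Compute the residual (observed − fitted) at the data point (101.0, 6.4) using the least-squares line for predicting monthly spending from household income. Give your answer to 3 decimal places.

0.271

n = 8, Σx = 642.3, Σy = 41.3, Σxy = 3467.59, Σx² = 54819.87
Sxx = Σx² − (Σx)²/n = 54819.87 − 51568.66125 = 3251.20875
Sxy = Σxy − (Σx)(Σy)/n = 3467.59 − 3315.87375 = 151.71625
b = Sxy/Sxx = 151.71625/3251.20875 = 0.046665
a = ȳ − b·x̄ = 5.1625 − 0.046665·80.2875 = 1.415919
ŷ(101.0) = 1.415919 + 0.046665·101 = 6.129040
residual = y − ŷ = 6.4 − 6.129040 = 0.270960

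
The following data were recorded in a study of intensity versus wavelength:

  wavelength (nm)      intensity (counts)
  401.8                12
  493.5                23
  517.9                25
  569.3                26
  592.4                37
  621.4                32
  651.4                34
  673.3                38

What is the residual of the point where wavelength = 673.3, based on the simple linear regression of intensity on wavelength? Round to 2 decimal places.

n = 8, Σx = 4521, Σy = 227, Σxy = 133458, Σx² = 2612038.96
Sxx = Σx² − (Σx)²/n = 2612038.96 − 2554930.125 = 57108.835
Sxy = Σxy − (Σx)(Σy)/n = 133458 − 128283.375 = 5174.625
b = Sxy/Sxx = 5174.625/57108.835 = 0.090610
a = ȳ − b·x̄ = 28.375 − 0.090610·565.125 = -22.830912
ŷ(673.3) = -22.830912 + 0.090610·673.3 = 38.176724
residual = y − ŷ = 38 − 38.176724 = -0.176724

-0.18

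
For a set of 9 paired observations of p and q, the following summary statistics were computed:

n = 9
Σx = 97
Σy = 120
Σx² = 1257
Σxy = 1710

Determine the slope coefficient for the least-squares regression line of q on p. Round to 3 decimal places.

Sxx = Σx² − (Σx)²/n = 1257 − 1045.444444 = 211.555556
Sxy = Σxy − (Σx)(Σy)/n = 1710 − 1293.333333 = 416.666667
b = Sxy/Sxx = 416.666667/211.555556 = 1.969538

1.970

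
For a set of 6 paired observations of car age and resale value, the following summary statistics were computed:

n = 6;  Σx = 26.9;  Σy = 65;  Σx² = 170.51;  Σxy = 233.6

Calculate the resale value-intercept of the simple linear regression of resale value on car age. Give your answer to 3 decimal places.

16.027

Sxx = Σx² − (Σx)²/n = 170.51 − 120.601667 = 49.908333
Sxy = Σxy − (Σx)(Σy)/n = 233.6 − 291.416667 = -57.816667
b = Sxy/Sxx = -57.816667/49.908333 = -1.158457
a = ȳ − b·x̄ = 10.833333 − (-1.158457)·4.483333 = 16.027083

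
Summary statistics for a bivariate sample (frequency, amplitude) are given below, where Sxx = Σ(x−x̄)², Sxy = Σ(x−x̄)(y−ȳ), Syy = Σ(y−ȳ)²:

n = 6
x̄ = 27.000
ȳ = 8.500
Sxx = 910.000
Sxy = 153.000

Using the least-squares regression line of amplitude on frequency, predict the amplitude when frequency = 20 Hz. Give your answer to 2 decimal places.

7.32

b = Sxy/Sxx = 153/910 = 0.168132
a = ȳ − b·x̄ = 8.5 − 0.168132·27 = 3.960440
ŷ(20) = a + b·20 = 3.960440 + 0.168132·20 = 7.323077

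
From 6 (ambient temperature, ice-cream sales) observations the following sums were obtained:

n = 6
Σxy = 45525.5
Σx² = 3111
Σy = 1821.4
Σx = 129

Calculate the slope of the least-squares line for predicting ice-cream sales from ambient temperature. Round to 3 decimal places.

18.860

Sxx = Σx² − (Σx)²/n = 3111 − 2773.5 = 337.5
Sxy = Σxy − (Σx)(Σy)/n = 45525.5 − 39160.1 = 6365.4
b = Sxy/Sxx = 6365.4/337.5 = 18.860444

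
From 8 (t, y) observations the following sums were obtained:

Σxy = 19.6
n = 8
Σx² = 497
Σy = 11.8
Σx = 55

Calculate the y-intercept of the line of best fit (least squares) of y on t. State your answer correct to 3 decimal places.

Sxx = Σx² − (Σx)²/n = 497 − 378.125 = 118.875
Sxy = Σxy − (Σx)(Σy)/n = 19.6 − 81.125 = -61.525
b = Sxy/Sxx = -61.525/118.875 = -0.517560
a = ȳ − b·x̄ = 1.475 − (-0.517560)·6.875 = 5.033228

5.033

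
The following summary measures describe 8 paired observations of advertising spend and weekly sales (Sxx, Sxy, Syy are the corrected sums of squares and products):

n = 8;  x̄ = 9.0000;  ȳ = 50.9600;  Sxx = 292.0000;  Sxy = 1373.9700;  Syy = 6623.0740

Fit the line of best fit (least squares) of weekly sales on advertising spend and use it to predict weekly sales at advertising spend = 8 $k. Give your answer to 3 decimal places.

46.255

b = Sxy/Sxx = 1373.97/292 = 4.705377
a = ȳ − b·x̄ = 50.96 − 4.705377·9 = 8.611610
ŷ(8) = a + b·8 = 8.611610 + 4.705377·8 = 46.254623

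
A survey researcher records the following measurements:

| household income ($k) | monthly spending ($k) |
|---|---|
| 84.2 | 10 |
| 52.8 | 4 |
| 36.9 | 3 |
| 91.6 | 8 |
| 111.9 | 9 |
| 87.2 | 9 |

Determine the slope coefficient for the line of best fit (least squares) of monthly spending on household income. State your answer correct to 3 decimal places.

n = 6, Σx = 464.6, Σy = 43, Σxy = 3688.6, Σx² = 39755.1
Sxx = Σx² − (Σx)²/n = 39755.1 − 35975.526667 = 3779.573333
Sxy = Σxy − (Σx)(Σy)/n = 3688.6 − 3329.633333 = 358.966667
b = Sxy/Sxx = 358.966667/3779.573333 = 0.094975

0.095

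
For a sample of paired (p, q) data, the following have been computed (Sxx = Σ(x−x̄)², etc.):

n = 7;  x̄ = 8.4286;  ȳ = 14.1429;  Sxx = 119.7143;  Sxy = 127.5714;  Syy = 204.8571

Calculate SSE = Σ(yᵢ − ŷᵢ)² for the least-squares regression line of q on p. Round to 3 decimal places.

68.913

b = Sxy/Sxx = 127.5714/119.7143 = 1.065632
SSE = Syy − b·Sxy = 204.8571 − 1.065632·127.5714 = 68.912922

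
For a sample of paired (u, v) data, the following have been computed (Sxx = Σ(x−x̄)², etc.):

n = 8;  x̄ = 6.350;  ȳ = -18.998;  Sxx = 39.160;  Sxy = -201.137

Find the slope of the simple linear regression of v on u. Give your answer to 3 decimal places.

b = Sxy/Sxx = -201.137/39.16 = -5.136287

-5.136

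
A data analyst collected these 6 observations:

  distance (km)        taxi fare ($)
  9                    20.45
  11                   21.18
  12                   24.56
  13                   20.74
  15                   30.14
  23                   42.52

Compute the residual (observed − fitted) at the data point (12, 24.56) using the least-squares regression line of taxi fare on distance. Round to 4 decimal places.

1.0533

n = 6, Σx = 83, Σy = 159.59, Σxy = 2411.43, Σx² = 1269
Sxx = Σx² − (Σx)²/n = 1269 − 1148.166667 = 120.833333
Sxy = Σxy − (Σx)(Σy)/n = 2411.43 − 2207.661667 = 203.768333
b = Sxy/Sxx = 203.768333/120.833333 = 1.686359
a = ȳ − b·x̄ = 26.598333 − 1.686359·13.833333 = 3.270372
ŷ(12) = 3.270372 + 1.686359·12 = 23.506676
residual = y − ŷ = 24.56 − 23.506676 = 1.053324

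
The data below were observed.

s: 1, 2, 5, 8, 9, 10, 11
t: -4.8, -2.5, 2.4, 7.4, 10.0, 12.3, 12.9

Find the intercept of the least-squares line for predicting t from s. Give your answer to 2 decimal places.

n = 7, Σx = 46, Σy = 37.7, Σxy = 416.3, Σx² = 396
Sxx = Σx² − (Σx)²/n = 396 − 302.285714 = 93.714286
Sxy = Σxy − (Σx)(Σy)/n = 416.3 − 247.742857 = 168.557143
b = Sxy/Sxx = 168.557143/93.714286 = 1.798628
a = ȳ − b·x̄ = 5.385714 − 1.798628·6.571429 = -6.433841

-6.43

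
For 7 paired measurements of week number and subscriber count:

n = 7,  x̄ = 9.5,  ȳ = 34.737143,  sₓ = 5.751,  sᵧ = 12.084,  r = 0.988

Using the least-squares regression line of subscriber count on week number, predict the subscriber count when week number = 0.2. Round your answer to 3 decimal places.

b = r · sᵧ/sₓ = 0.988 · 12.084/5.751 = 2.075985
a = ȳ − b·x̄ = 34.737143 − 2.075985·9.5 = 15.015282
ŷ(0.2) = a + b·0.2 = 15.015282 + 2.075985·0.2 = 15.430479

15.430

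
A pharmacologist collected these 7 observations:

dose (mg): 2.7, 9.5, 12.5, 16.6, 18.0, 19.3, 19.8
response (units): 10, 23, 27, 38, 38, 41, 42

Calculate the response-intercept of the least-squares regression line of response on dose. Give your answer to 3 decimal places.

n = 7, Σx = 98.4, Σy = 219, Σxy = 3520.7, Σx² = 1617.88
Sxx = Σx² − (Σx)²/n = 1617.88 − 1383.222857 = 234.657143
Sxy = Σxy − (Σx)(Σy)/n = 3520.7 − 3078.514286 = 442.185714
b = Sxy/Sxx = 442.185714/234.657143 = 1.884391
a = ȳ − b·x̄ = 31.285714 − 1.884391·14.057143 = 4.796566

4.797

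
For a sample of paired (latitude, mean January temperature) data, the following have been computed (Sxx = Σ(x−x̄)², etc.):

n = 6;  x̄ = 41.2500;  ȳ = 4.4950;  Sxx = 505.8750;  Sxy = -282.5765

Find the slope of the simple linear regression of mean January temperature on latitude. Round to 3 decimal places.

b = Sxy/Sxx = -282.5765/505.875 = -0.558590

-0.559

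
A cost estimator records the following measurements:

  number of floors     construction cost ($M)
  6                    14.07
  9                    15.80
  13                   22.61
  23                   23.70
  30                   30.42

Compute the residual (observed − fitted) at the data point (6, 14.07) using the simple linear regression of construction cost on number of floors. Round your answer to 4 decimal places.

-0.8856

n = 5, Σx = 81, Σy = 106.6, Σxy = 1978.25, Σx² = 1715
Sxx = Σx² − (Σx)²/n = 1715 − 1312.2 = 402.8
Sxy = Σxy − (Σx)(Σy)/n = 1978.25 − 1726.92 = 251.33
b = Sxy/Sxx = 251.33/402.8 = 0.623957
a = ȳ − b·x̄ = 21.32 − 0.623957·16.2 = 11.211892
ŷ(6) = 11.211892 + 0.623957·6 = 14.955636
residual = y − ŷ = 14.07 − 14.955636 = -0.885636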